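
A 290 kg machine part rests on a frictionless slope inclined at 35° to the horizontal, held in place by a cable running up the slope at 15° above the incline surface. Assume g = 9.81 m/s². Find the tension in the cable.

T ≈ 1690 N

Take axes along and perpendicular to the incline. Weight components: W sin 35° = 1632 N down-slope, W cos 35° = 2330 N into the surface.
Along incline: T cos 15° = W sin 35° → T = 1689 N.
Perpendicular: N = W cos 35° − T sin 15° = 1893 N.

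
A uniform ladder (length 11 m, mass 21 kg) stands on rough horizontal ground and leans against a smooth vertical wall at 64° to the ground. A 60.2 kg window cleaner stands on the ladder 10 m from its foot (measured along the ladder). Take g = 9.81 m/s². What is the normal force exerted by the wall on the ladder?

Torques about the foot: N_wall · 11 sin 64° = 21×9.81×5.5 cos 64° + 60.2×9.81×10 cos 64° → N_wall = 312.09 N.

N_wall ≈ 312 N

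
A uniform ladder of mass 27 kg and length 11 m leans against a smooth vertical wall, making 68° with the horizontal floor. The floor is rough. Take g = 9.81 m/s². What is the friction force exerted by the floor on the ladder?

Torques about the foot: N_wall · 11 sin 68° = 27×9.81×5.5 cos 68° → N_wall = 53.507 N.
ΣF_x = 0: f_floor = N_wall = 53.507 N.

f ≈ 53.5 N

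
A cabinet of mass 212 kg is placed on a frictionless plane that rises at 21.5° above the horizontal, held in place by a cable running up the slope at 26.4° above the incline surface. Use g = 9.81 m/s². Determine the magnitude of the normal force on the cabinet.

N ≈ 1560 N

Take axes along and perpendicular to the incline. Weight components: W sin 21.5° = 762.2 N down-slope, W cos 21.5° = 1935 N into the surface.
Along incline: T cos 26.4° = W sin 21.5° → T = 851 N.
Perpendicular: N = W cos 21.5° − T sin 26.4° = 1557 N.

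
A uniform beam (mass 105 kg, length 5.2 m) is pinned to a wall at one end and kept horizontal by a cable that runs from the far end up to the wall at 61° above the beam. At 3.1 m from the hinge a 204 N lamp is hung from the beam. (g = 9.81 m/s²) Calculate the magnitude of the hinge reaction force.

Take torques about the hinge: T sin 61° · 5.2 = 105×9.81×2.6 + 204×3.1 = 3310.5 N·m.
So T = 3310.5 / (0.8746 × 5.2) = 727.91 N.
ΣF_x = 0: H_x = T cos 61° = 352.9 N.
ΣF_y = 0: H_y = (105×9.81 + 204) − T sin 61° = 1234 − 636.64 = 597.41 N.
|H| = √(H_x² + H_y²) = √((352.9)² + (597.41)²) = 693.85 N.

|H| ≈ 694 N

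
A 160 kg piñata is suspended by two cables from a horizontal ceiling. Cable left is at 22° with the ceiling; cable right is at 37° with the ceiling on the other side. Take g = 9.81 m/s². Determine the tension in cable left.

Weight W = 160 × 9.81 = 1570 N acts straight down.
Horizontal: T_left cos 22° = T_right cos 37°  →  T_right = 1.161 T_left.
Vertical: T_left sin 22° + T_right sin 37° = 1570.
Substituting the horizontal relation into the vertical equation gives 1.073 T_left = 1570, so T_left = 1462 N.

T_left ≈ 1460 N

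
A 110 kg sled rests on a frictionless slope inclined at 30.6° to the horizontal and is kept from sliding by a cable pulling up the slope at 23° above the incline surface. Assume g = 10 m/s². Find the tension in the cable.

T ≈ 608 N

Take axes along and perpendicular to the incline. Weight components: W sin 30.6° = 559.9 N down-slope, W cos 30.6° = 946.8 N into the surface.
Along incline: T cos 23° = W sin 30.6° → T = 608.3 N.
Perpendicular: N = W cos 30.6° − T sin 23° = 709.1 N.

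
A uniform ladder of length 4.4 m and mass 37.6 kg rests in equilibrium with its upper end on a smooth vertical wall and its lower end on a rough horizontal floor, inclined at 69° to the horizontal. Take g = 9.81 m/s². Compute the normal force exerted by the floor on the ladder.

ΣF_y = 0: N_floor = 37.6×9.81 = 368.86 N.

N_floor ≈ 369 N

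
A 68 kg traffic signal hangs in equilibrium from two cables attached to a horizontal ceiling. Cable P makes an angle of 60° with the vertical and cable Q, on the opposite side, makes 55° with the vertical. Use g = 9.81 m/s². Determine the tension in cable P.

T_P ≈ 603 N

Angles from the horizontal: cable P is 90° − 60° = 30°, cable Q is 90° − 55° = 35°.
Weight W = 68 × 9.81 = 667.1 N acts straight down.
Horizontal: T_P cos 30° = T_Q cos 35°  →  T_Q = 1.057 T_P.
Vertical: T_P sin 30° + T_Q sin 35° = 667.1.
Substituting the horizontal relation into the vertical equation gives 1.106 T_P = 667.1, so T_P = 602.9 N.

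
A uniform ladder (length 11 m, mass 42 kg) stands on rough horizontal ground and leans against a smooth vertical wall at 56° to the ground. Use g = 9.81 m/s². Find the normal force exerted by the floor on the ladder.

N_floor ≈ 412 N

ΣF_y = 0: N_floor = 42×9.81 = 412.02 N.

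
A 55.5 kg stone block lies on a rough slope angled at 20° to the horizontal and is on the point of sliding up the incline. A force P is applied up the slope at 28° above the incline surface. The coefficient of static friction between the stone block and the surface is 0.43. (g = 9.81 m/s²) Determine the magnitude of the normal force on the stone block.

On the verge of sliding up the incline, friction equals μN and acts down the slope.
Perpendicular: N + P sin 28° = W cos 20° = 511.6 N.
Along incline: P cos 28° = W sin 20° + μN  with W sin 20° = 186.2 N.
Solving the pair for P and N: P = 374.5 N, N = 335.8 N (and f = μN = 144.4 N).

N ≈ 336 N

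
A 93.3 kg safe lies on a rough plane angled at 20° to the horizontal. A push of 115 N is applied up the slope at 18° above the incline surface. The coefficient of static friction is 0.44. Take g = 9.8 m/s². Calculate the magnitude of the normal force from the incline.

Axes along / perpendicular to the incline. W sin 20° = 312.7 N down-slope; W cos 20° = 859.2 N into the surface.
Perpendicular: N = W cos 20° − P sin 18° = 859.2 − 35.54 = 823.7 N.
Along incline: P cos 18° + f = W sin 20° (friction acts up-slope) → f = 312.7 − 109.4 = 203.4 N.
|f| = 203.4 N ≤ μN = 362.4 N, so the safe is indeed static.

N ≈ 824 N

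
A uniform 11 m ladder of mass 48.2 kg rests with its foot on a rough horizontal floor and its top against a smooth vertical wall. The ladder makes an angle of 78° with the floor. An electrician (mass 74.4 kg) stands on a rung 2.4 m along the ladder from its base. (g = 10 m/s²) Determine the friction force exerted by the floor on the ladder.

Torques about the foot: N_wall · 11 sin 78° = 48.2×10×5.5 cos 78° + 74.4×10×2.4 cos 78° → N_wall = 85.73 N.
ΣF_x = 0: f_floor = N_wall = 85.73 N.

f ≈ 85.7 N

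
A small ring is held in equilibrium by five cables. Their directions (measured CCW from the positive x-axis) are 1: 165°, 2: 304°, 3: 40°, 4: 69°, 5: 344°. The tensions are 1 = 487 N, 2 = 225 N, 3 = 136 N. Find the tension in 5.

T_5 ≈ 235 N

Resolve: ΣF_x = 487 cos 165° + 225 cos 304° + 136 cos 40° + T_4 cos 69° + T_5 cos 344° = 0.
        ΣF_y = 487 sin 165° + 225 sin 304° + 136 sin 40° + T_4 sin 69° + T_5 sin 344° = 0.
The known terms sum to (-240.4, 26.93) N, so 0.3584 T_4 + 0.9613 T_5 = 240.4 and 0.9336 T_4 − 0.2756 T_5 = -26.93.
Solving simultaneously: T_4 = 40.53 N, T_5 = 235 N.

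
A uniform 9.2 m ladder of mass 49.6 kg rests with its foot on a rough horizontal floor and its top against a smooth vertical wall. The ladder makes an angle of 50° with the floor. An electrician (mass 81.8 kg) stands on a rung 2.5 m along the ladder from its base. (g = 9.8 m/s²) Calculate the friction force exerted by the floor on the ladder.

f ≈ 387 N

Torques about the foot: N_wall · 9.2 sin 50° = 49.6×9.8×4.6 cos 50° + 81.8×9.8×2.5 cos 50° → N_wall = 386.72 N.
ΣF_x = 0: f_floor = N_wall = 386.72 N.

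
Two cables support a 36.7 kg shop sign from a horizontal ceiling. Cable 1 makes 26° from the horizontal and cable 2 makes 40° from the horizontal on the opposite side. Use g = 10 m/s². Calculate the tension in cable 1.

T_1 ≈ 308 N

Weight W = 36.7 × 10 = 367 N acts straight down.
Horizontal: T_1 cos 26° = T_2 cos 40°  →  T_2 = 1.173 T_1.
Vertical: T_1 sin 26° + T_2 sin 40° = 367.
Substituting the horizontal relation into the vertical equation gives 1.193 T_1 = 367, so T_1 = 307.7 N.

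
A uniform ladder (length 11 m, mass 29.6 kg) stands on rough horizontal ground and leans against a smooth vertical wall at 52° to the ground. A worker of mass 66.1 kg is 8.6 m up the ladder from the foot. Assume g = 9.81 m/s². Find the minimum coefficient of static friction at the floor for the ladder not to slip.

ΣF_y = 0: N_floor = 29.6×9.81 + 66.1×9.81 = 938.82 N.
Torques about the foot: N_wall · 11 sin 52° = 29.6×9.81×5.5 cos 52° + 66.1×9.81×8.6 cos 52° → N_wall = 509.52 N.
ΣF_x = 0: f_floor = N_wall = 509.52 N.
μ_min = f_floor / N_floor = 509.52 / 938.82 = 0.5427.

μ_min ≈ 0.543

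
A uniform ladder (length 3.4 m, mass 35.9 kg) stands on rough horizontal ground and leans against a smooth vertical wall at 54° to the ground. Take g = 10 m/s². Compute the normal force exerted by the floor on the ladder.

ΣF_y = 0: N_floor = 35.9×10 = 359 N.

N_floor ≈ 359 N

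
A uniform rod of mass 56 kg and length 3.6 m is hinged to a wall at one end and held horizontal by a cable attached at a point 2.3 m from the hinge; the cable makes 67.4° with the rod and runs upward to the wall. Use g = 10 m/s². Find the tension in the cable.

T ≈ 475 N

Take torques about the hinge: T sin 67.4° · 2.3 = 56×10×1.8 = 1008 N·m.
So T = 1008 / (0.9232 × 2.3) = 474.71 N.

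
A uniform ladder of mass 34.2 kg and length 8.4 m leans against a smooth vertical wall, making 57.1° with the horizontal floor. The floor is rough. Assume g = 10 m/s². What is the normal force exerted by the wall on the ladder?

Torques about the foot: N_wall · 8.4 sin 57.1° = 34.2×10×4.2 cos 57.1° → N_wall = 110.62 N.

N_wall ≈ 111 N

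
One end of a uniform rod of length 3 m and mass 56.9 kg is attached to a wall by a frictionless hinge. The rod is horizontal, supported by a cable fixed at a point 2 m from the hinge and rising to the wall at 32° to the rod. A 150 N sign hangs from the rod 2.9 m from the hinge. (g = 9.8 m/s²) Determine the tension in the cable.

Take torques about the hinge: T sin 32° · 2 = 56.9×9.8×1.5 + 150×2.9 = 1271.4 N·m.
So T = 1271.4 / (0.5299 × 2) = 1199.6 N.

T ≈ 1200 N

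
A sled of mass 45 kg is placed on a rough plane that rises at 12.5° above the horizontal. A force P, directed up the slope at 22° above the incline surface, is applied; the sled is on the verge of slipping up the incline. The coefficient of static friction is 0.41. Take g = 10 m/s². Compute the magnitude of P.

On the verge of sliding up the incline, friction equals μN and acts down the slope.
Perpendicular: N + P sin 22° = W cos 12.5° = 439.3 N.
Along incline: P cos 22° = W sin 12.5° + μN  with W sin 12.5° = 97.4 N.
Solving the pair for P and N: P = 256.8 N, N = 343.1 N (and f = μN = 140.7 N).

P ≈ 257 N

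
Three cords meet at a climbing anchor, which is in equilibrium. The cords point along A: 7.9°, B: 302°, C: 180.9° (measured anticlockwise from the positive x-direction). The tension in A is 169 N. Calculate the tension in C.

Resolve: ΣF_x = 169 cos 7.9° + T_B cos 302° + T_C cos 180.9° = 0.
        ΣF_y = 169 sin 7.9° + T_B sin 302° + T_C sin 180.9° = 0.
The known terms sum to (167.4, 23.23) N, so 0.5299 T_B − 0.9999 T_C = -167.4 and -0.8480 T_B − 0.0157 T_C = -23.23.
Solving simultaneously: T_B = 24.05 N, T_C = 180.2 N.

T_C ≈ 180 N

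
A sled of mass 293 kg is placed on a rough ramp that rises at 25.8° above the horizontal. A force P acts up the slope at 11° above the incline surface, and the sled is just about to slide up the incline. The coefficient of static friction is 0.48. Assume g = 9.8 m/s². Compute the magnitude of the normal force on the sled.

N ≈ 2140 N

On the verge of sliding up the incline, friction equals μN and acts down the slope.
Perpendicular: N + P sin 11° = W cos 25.8° = 2585 N.
Along incline: P cos 11° = W sin 25.8° + μN  with W sin 25.8° = 1250 N.
Solving the pair for P and N: P = 2321 N, N = 2142 N (and f = μN = 1028 N).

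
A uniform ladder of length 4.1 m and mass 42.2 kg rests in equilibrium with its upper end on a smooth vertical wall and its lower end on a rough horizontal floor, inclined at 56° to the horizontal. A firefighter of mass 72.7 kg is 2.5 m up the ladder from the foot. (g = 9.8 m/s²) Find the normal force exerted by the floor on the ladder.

ΣF_y = 0: N_floor = 42.2×9.8 + 72.7×9.8 = 1126 N.

N_floor ≈ 1130 N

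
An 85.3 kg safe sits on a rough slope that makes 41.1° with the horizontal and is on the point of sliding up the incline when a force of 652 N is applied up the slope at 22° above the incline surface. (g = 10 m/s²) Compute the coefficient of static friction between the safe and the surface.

μ ≈ 0.110

On the verge of sliding up the incline, friction is at its maximum μN and acts down the slope.
Perpendicular to incline: N = W cos 41.1° − P sin 22° = 642.8 − 244.2 = 398.5 N.
Along incline: P cos 22° − μN = W sin 41.1° → μ = −(W sin 41.1° − P cos 22°) / N = 0.1099.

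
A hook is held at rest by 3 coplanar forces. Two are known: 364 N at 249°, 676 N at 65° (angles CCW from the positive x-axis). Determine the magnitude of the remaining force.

F ≈ 314 N

Sum the known components: ΣF_x = 155.2 N, ΣF_y = 272.8 N.
For equilibrium the remaining force must supply (−ΣF_x, −ΣF_y) = (-155.2, -272.8) N.
Magnitude = √((-155.2)² + (-272.8)²) = 313.9 N; direction = atan2(-272.8, -155.2) = 240.4°.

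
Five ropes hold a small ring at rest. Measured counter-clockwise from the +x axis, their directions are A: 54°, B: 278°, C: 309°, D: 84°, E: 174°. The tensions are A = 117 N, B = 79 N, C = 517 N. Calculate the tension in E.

Resolve: ΣF_x = 117 cos 54° + 79 cos 278° + 517 cos 309° + T_D cos 84° + T_E cos 174° = 0.
        ΣF_y = 117 sin 54° + 79 sin 278° + 517 sin 309° + T_D sin 84° + T_E sin 174° = 0.
The known terms sum to (405.1, -385.4) N, so 0.1045 T_D − 0.9945 T_E = -405.1 and 0.9945 T_D + 0.1045 T_E = 385.4.
Solving simultaneously: T_D = 340.9 N, T_E = 443.2 N.

T_E ≈ 443 N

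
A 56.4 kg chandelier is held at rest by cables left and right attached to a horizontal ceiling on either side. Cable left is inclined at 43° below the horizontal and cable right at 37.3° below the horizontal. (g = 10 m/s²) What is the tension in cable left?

Weight W = 56.4 × 10 = 564 N acts straight down.
Horizontal: T_left cos 43° = T_right cos 37.3°  →  T_right = 0.9194 T_left.
Vertical: T_left sin 43° + T_right sin 37.3° = 564.
Substituting the horizontal relation into the vertical equation gives 1.239 T_left = 564, so T_left = 455.2 N.

T_left ≈ 455 N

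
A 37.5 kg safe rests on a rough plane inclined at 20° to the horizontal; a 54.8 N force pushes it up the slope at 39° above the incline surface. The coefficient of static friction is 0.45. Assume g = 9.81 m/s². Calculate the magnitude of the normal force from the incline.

N ≈ 311 N

Axes along / perpendicular to the incline. W sin 20° = 125.8 N down-slope; W cos 20° = 345.7 N into the surface.
Perpendicular: N = W cos 20° − P sin 39° = 345.7 − 34.49 = 311.2 N.
Along incline: P cos 39° + f = W sin 20° (friction acts up-slope) → f = 125.8 − 42.59 = 83.23 N.
|f| = 83.23 N ≤ μN = 140 N, so the safe is indeed static.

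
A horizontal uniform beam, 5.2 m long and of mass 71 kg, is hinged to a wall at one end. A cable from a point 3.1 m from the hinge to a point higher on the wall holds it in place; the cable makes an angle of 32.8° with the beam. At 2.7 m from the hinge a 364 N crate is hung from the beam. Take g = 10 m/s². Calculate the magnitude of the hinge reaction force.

|H| ≈ 1430 N

Take torques about the hinge: T sin 32.8° · 3.1 = 71×10×2.6 + 364×2.7 = 2828.8 N·m.
So T = 2828.8 / (0.5417 × 3.1) = 1684.5 N.
ΣF_x = 0: H_x = T cos 32.8° = 1415.9 N.
ΣF_y = 0: H_y = (71×10 + 364) − T sin 32.8° = 1074 − 912.52 = 161.48 N.
|H| = √(H_x² + H_y²) = √((1415.9)² + (161.48)²) = 1425.1 N.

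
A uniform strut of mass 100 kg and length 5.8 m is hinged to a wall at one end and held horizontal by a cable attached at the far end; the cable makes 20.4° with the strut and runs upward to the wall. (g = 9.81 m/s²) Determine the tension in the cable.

Take torques about the hinge: T sin 20.4° · 5.8 = 100×9.81×2.9 = 2844.9 N·m.
So T = 2844.9 / (0.3486 × 5.8) = 1407.2 N.

T ≈ 1410 N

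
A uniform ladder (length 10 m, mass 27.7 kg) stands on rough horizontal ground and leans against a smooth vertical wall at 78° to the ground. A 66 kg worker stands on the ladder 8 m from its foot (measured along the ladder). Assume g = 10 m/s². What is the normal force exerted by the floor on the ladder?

N_floor ≈ 937 N

ΣF_y = 0: N_floor = 27.7×10 + 66×10 = 937 N.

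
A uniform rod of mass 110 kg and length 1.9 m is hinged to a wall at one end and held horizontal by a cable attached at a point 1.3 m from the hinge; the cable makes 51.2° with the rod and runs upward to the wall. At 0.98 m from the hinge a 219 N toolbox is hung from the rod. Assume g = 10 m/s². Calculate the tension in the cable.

T ≈ 1240 N

Take torques about the hinge: T sin 51.2° · 1.3 = 110×10×0.95 + 219×0.98 = 1259.6 N·m.
So T = 1259.6 / (0.7793 × 1.3) = 1243.3 N.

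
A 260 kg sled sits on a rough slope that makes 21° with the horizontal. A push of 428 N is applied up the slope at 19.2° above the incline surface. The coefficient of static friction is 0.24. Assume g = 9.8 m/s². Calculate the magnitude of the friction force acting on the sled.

Axes along / perpendicular to the incline. W sin 21° = 913.1 N down-slope; W cos 21° = 2379 N into the surface.
Perpendicular: N = W cos 21° − P sin 19.2° = 2379 − 140.8 = 2238 N.
Along incline: P cos 19.2° + f = W sin 21° (friction acts up-slope) → f = 913.1 − 404.2 = 508.9 N.
|f| = 508.9 N ≤ μN = 537.1 N, so the sled is indeed static.

f ≈ 509 N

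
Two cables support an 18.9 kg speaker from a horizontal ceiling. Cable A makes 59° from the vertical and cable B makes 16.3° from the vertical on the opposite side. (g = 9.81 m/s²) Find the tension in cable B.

Angles from the horizontal: cable A is 90° − 59° = 31°, cable B is 90° − 16.3° = 73.7°.
Weight W = 18.9 × 9.81 = 185.4 N acts straight down.
Horizontal: T_A cos 31° = T_B cos 73.7°  →  T_A = 0.3274 T_B.
Vertical: T_A sin 31° + T_B sin 73.7° = 185.4.
Substituting the horizontal relation into the vertical equation gives 1.128 T_B = 185.4, so T_B = 164.3 N.

T_B ≈ 164 N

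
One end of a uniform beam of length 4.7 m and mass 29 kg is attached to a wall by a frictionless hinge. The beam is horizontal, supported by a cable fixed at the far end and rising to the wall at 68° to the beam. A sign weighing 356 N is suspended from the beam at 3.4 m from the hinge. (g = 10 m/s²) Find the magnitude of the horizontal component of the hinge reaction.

Take torques about the hinge: T sin 68° · 4.7 = 29×10×2.35 + 356×3.4 = 1891.9 N·m.
So T = 1891.9 / (0.9272 × 4.7) = 434.14 N.
ΣF_x = 0: H_x = T cos 68° = 162.63 N.

H_x ≈ 163 N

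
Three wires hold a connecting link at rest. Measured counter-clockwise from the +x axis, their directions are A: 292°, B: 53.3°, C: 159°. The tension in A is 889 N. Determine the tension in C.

Resolve: ΣF_x = 889 cos 292° + T_B cos 53.3° + T_C cos 159° = 0.
        ΣF_y = 889 sin 292° + T_B sin 53.3° + T_C sin 159° = 0.
The known terms sum to (333, -824.3) N, so 0.5976 T_B − 0.9336 T_C = -333 and 0.8018 T_B + 0.3584 T_C = 824.3.
Solving simultaneously: T_B = 675.4 N, T_C = 789.1 N.

T_C ≈ 789 N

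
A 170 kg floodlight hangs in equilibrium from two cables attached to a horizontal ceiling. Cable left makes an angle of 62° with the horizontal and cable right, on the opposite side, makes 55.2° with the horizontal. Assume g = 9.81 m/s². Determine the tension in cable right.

Weight W = 170 × 9.81 = 1668 N acts straight down.
Horizontal: T_left cos 62° = T_right cos 55.2°  →  T_left = 1.216 T_right.
Vertical: T_left sin 62° + T_right sin 55.2° = 1668.
Substituting the horizontal relation into the vertical equation gives 1.895 T_right = 1668, so T_right = 880.3 N.

T_right ≈ 880 N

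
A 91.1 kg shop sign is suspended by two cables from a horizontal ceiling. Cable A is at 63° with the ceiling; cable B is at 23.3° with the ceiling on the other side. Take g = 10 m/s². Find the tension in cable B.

T_B ≈ 414 N

Weight W = 91.1 × 10 = 911 N acts straight down.
Horizontal: T_A cos 63° = T_B cos 23.3°  →  T_A = 2.023 T_B.
Vertical: T_A sin 63° + T_B sin 23.3° = 911.
Substituting the horizontal relation into the vertical equation gives 2.198 T_B = 911, so T_B = 414.4 N.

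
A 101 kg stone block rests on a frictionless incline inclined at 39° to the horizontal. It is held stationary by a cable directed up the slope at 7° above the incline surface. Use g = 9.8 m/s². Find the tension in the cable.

Take axes along and perpendicular to the incline. Weight components: W sin 39° = 622.9 N down-slope, W cos 39° = 769.2 N into the surface.
Along incline: T cos 7° = W sin 39° → T = 627.6 N.
Perpendicular: N = W cos 39° − T sin 7° = 692.7 N.

T ≈ 628 N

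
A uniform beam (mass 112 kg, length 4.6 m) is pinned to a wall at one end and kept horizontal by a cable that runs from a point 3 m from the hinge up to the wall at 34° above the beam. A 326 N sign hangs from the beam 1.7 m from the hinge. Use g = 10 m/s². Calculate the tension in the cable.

T ≈ 1870 N

Take torques about the hinge: T sin 34° · 3 = 112×10×2.3 + 326×1.7 = 3130.2 N·m.
So T = 3130.2 / (0.5592 × 3) = 1865.9 N.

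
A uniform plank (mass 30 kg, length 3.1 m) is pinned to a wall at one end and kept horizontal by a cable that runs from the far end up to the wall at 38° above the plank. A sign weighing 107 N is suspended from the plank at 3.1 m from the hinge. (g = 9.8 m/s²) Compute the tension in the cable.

T ≈ 413 N

Take torques about the hinge: T sin 38° · 3.1 = 30×9.8×1.55 + 107×3.1 = 787.4 N·m.
So T = 787.4 / (0.6157 × 3.1) = 412.56 N.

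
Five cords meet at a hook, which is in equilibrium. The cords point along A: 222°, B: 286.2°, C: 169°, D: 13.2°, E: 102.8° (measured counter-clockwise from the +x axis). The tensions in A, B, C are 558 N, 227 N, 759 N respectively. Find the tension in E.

Resolve: ΣF_x = 558 cos 222° + 227 cos 286.2° + 759 cos 169° + T_D cos 13.2° + T_E cos 102.8° = 0.
        ΣF_y = 558 sin 222° + 227 sin 286.2° + 759 sin 169° + T_D sin 13.2° + T_E sin 102.8° = 0.
The known terms sum to (-1096, -446.5) N, so 0.9736 T_D − 0.2215 T_E = 1096 and 0.2284 T_D + 0.9751 T_E = 446.5.
Solving simultaneously: T_D = 1168 N, T_E = 184.4 N.

T_E ≈ 184 N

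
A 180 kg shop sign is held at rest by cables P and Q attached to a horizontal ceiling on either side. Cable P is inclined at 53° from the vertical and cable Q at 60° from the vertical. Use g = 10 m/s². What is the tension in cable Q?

Angles from the horizontal: cable P is 90° − 53° = 37°, cable Q is 90° − 60° = 30°.
Weight W = 180 × 10 = 1800 N acts straight down.
Horizontal: T_P cos 37° = T_Q cos 30°  →  T_P = 1.084 T_Q.
Vertical: T_P sin 37° + T_Q sin 30° = 1800.
Substituting the horizontal relation into the vertical equation gives 1.153 T_Q = 1800, so T_Q = 1562 N.

T_Q ≈ 1560 N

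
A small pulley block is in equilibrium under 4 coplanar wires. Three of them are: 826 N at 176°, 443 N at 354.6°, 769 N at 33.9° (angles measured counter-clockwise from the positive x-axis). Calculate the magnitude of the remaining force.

Sum the known components: ΣF_x = 255.3 N, ΣF_y = 444.8 N.
For equilibrium the remaining force must supply (−ΣF_x, −ΣF_y) = (-255.3, -444.8) N.
Magnitude = √((-255.3)² + (-444.8)²) = 512.9 N; direction = atan2(-444.8, -255.3) = 240.1°.

F ≈ 513 N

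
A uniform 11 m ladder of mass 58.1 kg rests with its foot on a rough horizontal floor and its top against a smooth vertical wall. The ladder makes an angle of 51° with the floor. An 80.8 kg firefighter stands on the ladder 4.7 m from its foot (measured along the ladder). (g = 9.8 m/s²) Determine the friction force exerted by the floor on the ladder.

f ≈ 505 N

Torques about the foot: N_wall · 11 sin 51° = 58.1×9.8×5.5 cos 51° + 80.8×9.8×4.7 cos 51° → N_wall = 504.51 N.
ΣF_x = 0: f_floor = N_wall = 504.51 N.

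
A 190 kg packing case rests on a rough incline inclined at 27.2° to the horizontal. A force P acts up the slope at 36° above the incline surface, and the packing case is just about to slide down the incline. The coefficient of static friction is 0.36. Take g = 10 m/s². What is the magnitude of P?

P ≈ 435 N

On the verge of sliding down the incline, friction equals μN and acts up the slope.
Perpendicular: N + P sin 36° = W cos 27.2° = 1690 N.
Along incline: P cos 36° + μN = W sin 27.2° with W sin 27.2° = 868.5 N.
Solving the pair for P and N: P = 435.4 N, N = 1434 N (and f = μN = 516.2 N).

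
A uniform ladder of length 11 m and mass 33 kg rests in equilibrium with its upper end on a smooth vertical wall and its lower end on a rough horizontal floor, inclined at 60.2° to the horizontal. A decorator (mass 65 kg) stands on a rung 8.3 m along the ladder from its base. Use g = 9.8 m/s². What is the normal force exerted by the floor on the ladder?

N_floor ≈ 960 N

ΣF_y = 0: N_floor = 33×9.8 + 65×9.8 = 960.4 N.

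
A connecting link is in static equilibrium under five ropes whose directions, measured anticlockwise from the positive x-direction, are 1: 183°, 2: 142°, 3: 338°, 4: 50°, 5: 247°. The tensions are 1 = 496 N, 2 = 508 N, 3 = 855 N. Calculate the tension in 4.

T_4 ≈ 279 N

Resolve: ΣF_x = 496 cos 183° + 508 cos 142° + 855 cos 338° + T_4 cos 50° + T_5 cos 247° = 0.
        ΣF_y = 496 sin 183° + 508 sin 142° + 855 sin 338° + T_4 sin 50° + T_5 sin 247° = 0.
The known terms sum to (-102.9, -33.49) N, so 0.6428 T_4 − 0.3907 T_5 = 102.9 and 0.7660 T_4 − 0.9205 T_5 = 33.49.
Solving simultaneously: T_4 = 279.2 N, T_5 = 195.9 N.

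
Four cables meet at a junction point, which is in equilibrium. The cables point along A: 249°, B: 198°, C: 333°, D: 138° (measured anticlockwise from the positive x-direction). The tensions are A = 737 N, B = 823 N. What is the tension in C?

T_C ≈ 5410 N

Resolve: ΣF_x = 737 cos 249° + 823 cos 198° + T_C cos 333° + T_D cos 138° = 0.
        ΣF_y = 737 sin 249° + 823 sin 198° + T_C sin 333° + T_D sin 138° = 0.
The known terms sum to (-1047, -942.4) N, so 0.8910 T_C − 0.7431 T_D = 1047 and -0.4540 T_C + 0.6691 T_D = 942.4.
Solving simultaneously: T_C = 5412 N, T_D = 5080 N.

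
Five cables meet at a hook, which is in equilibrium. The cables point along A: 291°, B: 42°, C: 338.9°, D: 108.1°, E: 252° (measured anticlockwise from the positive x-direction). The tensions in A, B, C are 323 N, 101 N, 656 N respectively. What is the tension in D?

Resolve: ΣF_x = 323 cos 291° + 101 cos 42° + 656 cos 338.9° + T_D cos 108.1° + T_E cos 252° = 0.
        ΣF_y = 323 sin 291° + 101 sin 42° + 656 sin 338.9° + T_D sin 108.1° + T_E sin 252° = 0.
The known terms sum to (802.8, -470.1) N, so -0.3107 T_D − 0.3090 T_E = -802.8 and 0.9505 T_D − 0.9511 T_E = 470.1.
Solving simultaneously: T_D = 1542 N, T_E = 1047 N.

T_D ≈ 1540 N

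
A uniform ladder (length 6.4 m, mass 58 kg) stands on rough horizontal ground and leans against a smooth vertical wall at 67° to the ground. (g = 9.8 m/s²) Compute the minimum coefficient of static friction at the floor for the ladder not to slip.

ΣF_y = 0: N_floor = 58×9.8 = 568.4 N.
Torques about the foot: N_wall · 6.4 sin 67° = 58×9.8×3.2 cos 67° → N_wall = 120.64 N.
ΣF_x = 0: f_floor = N_wall = 120.64 N.
μ_min = f_floor / N_floor = 120.64 / 568.4 = 0.2122.

μ_min ≈ 0.212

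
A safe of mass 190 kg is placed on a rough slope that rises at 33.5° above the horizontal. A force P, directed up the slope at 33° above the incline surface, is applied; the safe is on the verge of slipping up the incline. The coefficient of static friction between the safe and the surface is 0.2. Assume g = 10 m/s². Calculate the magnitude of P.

On the verge of sliding up the incline, friction equals μN and acts down the slope.
Perpendicular: N + P sin 33° = W cos 33.5° = 1584 N.
Along incline: P cos 33° = W sin 33.5° + μN  with W sin 33.5° = 1049 N.
Solving the pair for P and N: P = 1441 N, N = 799.5 N (and f = μN = 159.9 N).

P ≈ 1440 N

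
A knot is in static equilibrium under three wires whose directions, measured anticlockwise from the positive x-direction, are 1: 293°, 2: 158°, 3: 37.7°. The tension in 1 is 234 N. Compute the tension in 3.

T_3 ≈ 192 N

Resolve: ΣF_x = 234 cos 293° + T_2 cos 158° + T_3 cos 37.7° = 0.
        ΣF_y = 234 sin 293° + T_2 sin 158° + T_3 sin 37.7° = 0.
The known terms sum to (91.43, -215.4) N, so -0.9272 T_2 + 0.7912 T_3 = -91.43 and 0.3746 T_2 + 0.6115 T_3 = 215.4.
Solving simultaneously: T_2 = 262.2 N, T_3 = 191.6 N.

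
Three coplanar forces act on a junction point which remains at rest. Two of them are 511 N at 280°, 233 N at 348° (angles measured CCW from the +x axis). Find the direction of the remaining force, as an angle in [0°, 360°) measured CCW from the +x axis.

θ ≈ 120°

Sum the known components: ΣF_x = 316.6 N, ΣF_y = -551.7 N.
For equilibrium the remaining force must supply (−ΣF_x, −ΣF_y) = (-316.6, 551.7) N.
Magnitude = √((-316.6)² + (551.7)²) = 636.1 N; direction = atan2(551.7, -316.6) = 119.9°.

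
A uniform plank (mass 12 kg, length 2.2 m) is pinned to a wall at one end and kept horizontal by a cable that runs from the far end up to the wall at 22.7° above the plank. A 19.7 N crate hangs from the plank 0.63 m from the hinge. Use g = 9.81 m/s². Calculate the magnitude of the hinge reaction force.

Take torques about the hinge: T sin 22.7° · 2.2 = 12×9.81×1.1 + 19.7×0.63 = 141.9 N·m.
So T = 141.9 / (0.3859 × 2.2) = 167.14 N.
ΣF_x = 0: H_x = T cos 22.7° = 154.2 N.
ΣF_y = 0: H_y = (12×9.81 + 19.7) − T sin 22.7° = 137.42 − 64.501 = 72.919 N.
|H| = √(H_x² + H_y²) = √((154.2)² + (72.919)²) = 170.57 N.

|H| ≈ 171 N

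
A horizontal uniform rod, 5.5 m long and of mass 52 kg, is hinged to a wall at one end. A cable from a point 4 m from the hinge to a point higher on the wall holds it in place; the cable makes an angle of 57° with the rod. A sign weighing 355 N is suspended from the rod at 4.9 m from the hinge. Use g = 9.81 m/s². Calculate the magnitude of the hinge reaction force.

|H| ≈ 516 N

Take torques about the hinge: T sin 57° · 4 = 52×9.81×2.75 + 355×4.9 = 3142.3 N·m.
So T = 3142.3 / (0.8387 × 4) = 936.7 N.
ΣF_x = 0: H_x = T cos 57° = 510.16 N.
ΣF_y = 0: H_y = (52×9.81 + 355) − T sin 57° = 865.12 − 785.58 = 79.538 N.
|H| = √(H_x² + H_y²) = √((510.16)² + (79.538)²) = 516.33 N.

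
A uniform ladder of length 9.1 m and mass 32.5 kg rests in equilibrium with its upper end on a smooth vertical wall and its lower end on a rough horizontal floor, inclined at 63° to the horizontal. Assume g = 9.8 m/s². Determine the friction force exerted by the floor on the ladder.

f ≈ 81.1 N

Torques about the foot: N_wall · 9.1 sin 63° = 32.5×9.8×4.55 cos 63° → N_wall = 81.142 N.
ΣF_x = 0: f_floor = N_wall = 81.142 N.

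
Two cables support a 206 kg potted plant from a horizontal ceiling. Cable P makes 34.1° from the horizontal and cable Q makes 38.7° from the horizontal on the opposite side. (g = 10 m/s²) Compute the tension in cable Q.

Weight W = 206 × 10 = 2060 N acts straight down.
Horizontal: T_P cos 34.1° = T_Q cos 38.7°  →  T_P = 0.9425 T_Q.
Vertical: T_P sin 34.1° + T_Q sin 38.7° = 2060.
Substituting the horizontal relation into the vertical equation gives 1.154 T_Q = 2060, so T_Q = 1786 N.

T_Q ≈ 1790 N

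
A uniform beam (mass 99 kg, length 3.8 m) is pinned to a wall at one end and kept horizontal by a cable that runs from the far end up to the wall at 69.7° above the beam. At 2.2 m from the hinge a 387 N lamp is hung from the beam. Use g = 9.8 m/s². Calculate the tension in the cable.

Take torques about the hinge: T sin 69.7° · 3.8 = 99×9.8×1.9 + 387×2.2 = 2694.8 N·m.
So T = 2694.8 / (0.9379 × 3.8) = 756.12 N.

T ≈ 756 N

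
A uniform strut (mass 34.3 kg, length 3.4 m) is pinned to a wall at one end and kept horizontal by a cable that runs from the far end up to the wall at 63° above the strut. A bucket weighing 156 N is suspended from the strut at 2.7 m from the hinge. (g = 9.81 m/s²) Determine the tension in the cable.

T ≈ 328 N

Take torques about the hinge: T sin 63° · 3.4 = 34.3×9.81×1.7 + 156×2.7 = 993.22 N·m.
So T = 993.22 / (0.8910 × 3.4) = 327.86 N.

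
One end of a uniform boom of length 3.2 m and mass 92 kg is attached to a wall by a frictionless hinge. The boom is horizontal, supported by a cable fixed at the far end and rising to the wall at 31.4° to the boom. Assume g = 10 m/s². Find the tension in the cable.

T ≈ 883 N

Take torques about the hinge: T sin 31.4° · 3.2 = 92×10×1.6 = 1472 N·m.
So T = 1472 / (0.5210 × 3.2) = 882.9 N.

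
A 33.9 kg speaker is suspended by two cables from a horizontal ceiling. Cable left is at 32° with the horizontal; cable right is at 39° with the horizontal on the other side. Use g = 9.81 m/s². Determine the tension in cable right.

Weight W = 33.9 × 9.81 = 332.6 N acts straight down.
Horizontal: T_left cos 32° = T_right cos 39°  →  T_left = 0.9164 T_right.
Vertical: T_left sin 32° + T_right sin 39° = 332.6.
Substituting the horizontal relation into the vertical equation gives 1.115 T_right = 332.6, so T_right = 298.3 N.

T_right ≈ 298 N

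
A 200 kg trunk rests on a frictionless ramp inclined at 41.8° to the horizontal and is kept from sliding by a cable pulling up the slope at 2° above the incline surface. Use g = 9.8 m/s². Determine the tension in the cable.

Take axes along and perpendicular to the incline. Weight components: W sin 41.8° = 1306 N down-slope, W cos 41.8° = 1461 N into the surface.
Along incline: T cos 2° = W sin 41.8° → T = 1307 N.
Perpendicular: N = W cos 41.8° − T sin 2° = 1416 N.

T ≈ 1310 N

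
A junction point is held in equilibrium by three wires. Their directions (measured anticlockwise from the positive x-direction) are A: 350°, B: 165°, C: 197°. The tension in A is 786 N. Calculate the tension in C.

T_C ≈ 129 N

Resolve: ΣF_x = 786 cos 350° + T_B cos 165° + T_C cos 197° = 0.
        ΣF_y = 786 sin 350° + T_B sin 165° + T_C sin 197° = 0.
The known terms sum to (774.1, -136.5) N, so -0.9659 T_B − 0.9563 T_C = -774.1 and 0.2588 T_B − 0.2924 T_C = 136.5.
Solving simultaneously: T_B = 673.4 N, T_C = 129.3 N.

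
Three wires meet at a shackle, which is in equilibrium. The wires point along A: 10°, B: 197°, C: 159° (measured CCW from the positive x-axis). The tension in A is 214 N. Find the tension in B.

T_B ≈ 179 N

Resolve: ΣF_x = 214 cos 10° + T_B cos 197° + T_C cos 159° = 0.
        ΣF_y = 214 sin 10° + T_B sin 197° + T_C sin 159° = 0.
The known terms sum to (210.7, 37.16) N, so -0.9563 T_B − 0.9336 T_C = -210.7 and -0.2924 T_B + 0.3584 T_C = -37.16.
Solving simultaneously: T_B = 179 N, T_C = 42.36 N.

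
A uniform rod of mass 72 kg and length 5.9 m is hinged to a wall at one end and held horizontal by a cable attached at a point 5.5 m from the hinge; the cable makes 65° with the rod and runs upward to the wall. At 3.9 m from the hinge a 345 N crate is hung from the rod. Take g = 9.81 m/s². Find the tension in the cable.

Take torques about the hinge: T sin 65° · 5.5 = 72×9.81×2.95 + 345×3.9 = 3429.1 N·m.
So T = 3429.1 / (0.9063 × 5.5) = 687.93 N.

T ≈ 688 N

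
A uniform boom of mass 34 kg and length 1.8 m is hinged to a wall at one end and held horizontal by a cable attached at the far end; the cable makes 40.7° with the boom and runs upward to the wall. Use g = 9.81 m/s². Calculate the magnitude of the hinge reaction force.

|H| ≈ 256 N

Take torques about the hinge: T sin 40.7° · 1.8 = 34×9.81×0.9 = 300.19 N·m.
So T = 300.19 / (0.6521 × 1.8) = 255.74 N.
ΣF_x = 0: H_x = T cos 40.7° = 193.89 N.
ΣF_y = 0: H_y = (34×9.81) − T sin 40.7° = 333.54 − 166.77 = 166.77 N.
|H| = √(H_x² + H_y²) = √((193.89)² + (166.77)²) = 255.74 N.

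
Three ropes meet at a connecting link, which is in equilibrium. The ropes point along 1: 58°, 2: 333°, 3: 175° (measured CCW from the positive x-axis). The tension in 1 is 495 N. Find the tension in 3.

T_3 ≈ 1320 N

Resolve: ΣF_x = 495 cos 58° + T_2 cos 333° + T_3 cos 175° = 0.
        ΣF_y = 495 sin 58° + T_2 sin 333° + T_3 sin 175° = 0.
The known terms sum to (262.3, 419.8) N, so 0.8910 T_2 − 0.9962 T_3 = -262.3 and -0.4540 T_2 + 0.0872 T_3 = -419.8.
Solving simultaneously: T_2 = 1177 N, T_3 = 1316 N.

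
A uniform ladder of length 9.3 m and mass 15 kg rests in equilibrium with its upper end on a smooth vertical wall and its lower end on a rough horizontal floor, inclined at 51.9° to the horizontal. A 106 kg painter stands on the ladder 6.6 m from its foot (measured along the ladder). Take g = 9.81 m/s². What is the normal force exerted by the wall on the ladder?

N_wall ≈ 636 N

Torques about the foot: N_wall · 9.3 sin 51.9° = 15×9.81×4.65 cos 51.9° + 106×9.81×6.6 cos 51.9° → N_wall = 636.33 N.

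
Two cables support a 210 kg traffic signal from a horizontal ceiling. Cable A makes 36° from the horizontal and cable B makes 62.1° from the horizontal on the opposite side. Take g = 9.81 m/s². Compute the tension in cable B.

T_B ≈ 1680 N

Weight W = 210 × 9.81 = 2060 N acts straight down.
Horizontal: T_A cos 36° = T_B cos 62.1°  →  T_A = 0.5784 T_B.
Vertical: T_A sin 36° + T_B sin 62.1° = 2060.
Substituting the horizontal relation into the vertical equation gives 1.224 T_B = 2060, so T_B = 1683 N.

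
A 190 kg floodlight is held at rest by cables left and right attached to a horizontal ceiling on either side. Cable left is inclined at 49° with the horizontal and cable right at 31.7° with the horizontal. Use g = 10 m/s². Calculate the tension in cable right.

T_right ≈ 1260 N

Weight W = 190 × 10 = 1900 N acts straight down.
Horizontal: T_left cos 49° = T_right cos 31.7°  →  T_left = 1.297 T_right.
Vertical: T_left sin 49° + T_right sin 31.7° = 1900.
Substituting the horizontal relation into the vertical equation gives 1.504 T_right = 1900, so T_right = 1263 N.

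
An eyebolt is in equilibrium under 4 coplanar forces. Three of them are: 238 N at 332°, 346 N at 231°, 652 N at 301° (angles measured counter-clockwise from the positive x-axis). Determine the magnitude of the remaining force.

Sum the known components: ΣF_x = 328.2 N, ΣF_y = -939.5 N.
For equilibrium the remaining force must supply (−ΣF_x, −ΣF_y) = (-328.2, 939.5) N.
Magnitude = √((-328.2)² + (939.5)²) = 995.2 N; direction = atan2(939.5, -328.2) = 109.3°.

F ≈ 995 N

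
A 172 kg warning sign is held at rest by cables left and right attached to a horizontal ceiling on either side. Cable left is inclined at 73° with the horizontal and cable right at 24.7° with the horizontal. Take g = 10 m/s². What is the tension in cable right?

T_right ≈ 507 N

Weight W = 172 × 10 = 1720 N acts straight down.
Horizontal: T_left cos 73° = T_right cos 24.7°  →  T_left = 3.107 T_right.
Vertical: T_left sin 73° + T_right sin 24.7° = 1720.
Substituting the horizontal relation into the vertical equation gives 3.389 T_right = 1720, so T_right = 507.5 N.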